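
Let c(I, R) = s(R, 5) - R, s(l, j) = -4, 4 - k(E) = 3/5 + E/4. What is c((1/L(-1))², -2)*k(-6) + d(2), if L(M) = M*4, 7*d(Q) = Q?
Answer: -333/35 ≈ -9.5143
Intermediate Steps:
d(Q) = Q/7
L(M) = 4*M
k(E) = 17/5 - E/4 (k(E) = 4 - (3/5 + E/4) = 4 - (3*(⅕) + E*(¼)) = 4 - (⅗ + E/4) = 4 + (-⅗ - E/4) = 17/5 - E/4)
c(I, R) = -4 - R
c((1/L(-1))², -2)*k(-6) + d(2) = (-4 - 1*(-2))*(17/5 - ¼*(-6)) + (⅐)*2 = (-4 + 2)*(17/5 + 3/2) + 2/7 = -2*49/10 + 2/7 = -49/5 + 2/7 = -333/35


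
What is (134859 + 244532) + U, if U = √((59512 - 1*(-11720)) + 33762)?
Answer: 379391 + 3*√11666 ≈ 3.7972e+5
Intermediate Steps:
U = 3*√11666 (U = √((59512 + 11720) + 33762) = √(71232 + 33762) = √104994 = 3*√11666 ≈ 324.03)
(134859 + 244532) + U = (134859 + 244532) + 3*√11666 = 379391 + 3*√11666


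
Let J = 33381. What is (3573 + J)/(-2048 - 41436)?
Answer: -18477/21742 ≈ -0.84983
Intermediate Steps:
(3573 + J)/(-2048 - 41436) = (3573 + 33381)/(-2048 - 41436) = 36954/(-43484) = 36954*(-1/43484) = -18477/21742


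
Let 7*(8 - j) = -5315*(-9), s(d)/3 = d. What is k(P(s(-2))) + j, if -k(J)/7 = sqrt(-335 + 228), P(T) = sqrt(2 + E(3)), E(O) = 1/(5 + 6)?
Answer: -47779/7 - 7*I*sqrt(107) ≈ -6825.6 - 72.409*I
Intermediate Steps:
s(d) = 3*d
E(O) = 1/11
P(T) = sqrt(253)/11 (P(T) = sqrt(2 + 1/11) = sqrt(23/11) = sqrt(253)/11)
k(J) = -7*I*sqrt(107) (k(J) = -7*sqrt(-335 + 228) = -7*I*sqrt(107))
j = -47779/7 (j = 8 - (-5315)*(-9)/7 = 8 - 1/7*47835 = 8 - 47835/7 = -47779/7 ≈ -6825.6)
k(P(s(-2))) + j = -7*I*sqrt(107) - 47779/7 = -47779/7 - 7*I*sqrt(107)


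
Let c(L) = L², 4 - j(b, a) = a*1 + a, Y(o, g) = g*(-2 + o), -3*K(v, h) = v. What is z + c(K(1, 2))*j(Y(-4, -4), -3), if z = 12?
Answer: 118/9 ≈ 13.111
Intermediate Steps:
K(v, h) = -v/3
j(b, a) = 4 - 2*a (j(b, a) = 4 - (a*1 + a) = 4 - (a + a) = 4 - 2*a)
z + c(K(1, 2))*j(Y(-4, -4), -3) = 12 + (-⅓*1)²*(4 - 2*(-3)) = 12 + (-⅓)²*(4 + 6) = 12 + (⅑)*10 = 12 + 10/9 = 118/9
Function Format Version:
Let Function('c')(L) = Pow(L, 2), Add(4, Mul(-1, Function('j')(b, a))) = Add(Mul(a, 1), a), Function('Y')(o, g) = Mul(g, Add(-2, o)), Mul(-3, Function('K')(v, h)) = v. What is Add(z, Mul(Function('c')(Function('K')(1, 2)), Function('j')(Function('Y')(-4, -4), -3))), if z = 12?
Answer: Rational(118, 9) ≈ 13.111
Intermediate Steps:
Function('K')(v, h) = Mul(Rational(-1, 3), v)
Function('j')(b, a) = Add(4, Mul(-2, a)) (Function('j')(b, a) = Add(4, Mul(-1, Add(Mul(a, 1), a))) = Add(4, Mul(-1, Add(a, a))) = Add(4, Mul(-1, Mul(2, a))) = Add(4, Mul(-2, a)))
Add(z, Mul(Function('c')(Function('K')(1, 2)), Function('j')(Function('Y')(-4, -4), -3))) = Add(12, Mul(Pow(Mul(Rational(-1, 3), 1), 2), Add(4, Mul(-2, -3)))) = Add(12, Mul(Pow(Rational(-1, 3), 2), Add(4, 6))) = Add(12, Mul(Rational(1, 9), 10)) = Add(12, Rational(10, 9)) = Rational(118, 9)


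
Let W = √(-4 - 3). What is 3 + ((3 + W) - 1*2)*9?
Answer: 12 + 9*I*√7 ≈ 12.0 + 23.812*I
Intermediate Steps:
W = I*√7 (W = √(-7) = I*√7 ≈ 2.6458*I)
3 + ((3 + W) - 1*2)*9 = 3 + ((3 + I*√7) - 1*2)*9 = 3 + ((3 + I*√7) - 2)*9 = 3 + (1 + I*√7)*9 = 3 + (9 + 9*I*√7) = 12 + 9*I*√7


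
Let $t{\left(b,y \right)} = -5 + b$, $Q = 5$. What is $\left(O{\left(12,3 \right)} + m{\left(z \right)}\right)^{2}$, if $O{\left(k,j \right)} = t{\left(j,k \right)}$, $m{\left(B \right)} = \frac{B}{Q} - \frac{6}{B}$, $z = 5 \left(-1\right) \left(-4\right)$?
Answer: $\frac{289}{100} \approx 2.89$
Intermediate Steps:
$z = 20$ ($z = \left(-5\right) \left(-4\right) = 20$)
$m{\left(B \right)} = - \frac{6}{B} + \frac{B}{5}$ ($m{\left(B \right)} = \frac{B}{5} - \frac{6}{B} = - \frac{6}{B} + \frac{B}{5}$)
$O{\left(k,j \right)} = -5 + j$
$\left(O{\left(12,3 \right)} + m{\left(z \right)}\right)^{2} = \left(\left(-5 + 3\right) + \left(- \frac{6}{20} + \frac{1}{5} \cdot 20\right)\right)^{2} = \left(-2 + \left(\left(-6\right) \frac{1}{20} + 4\right)\right)^{2} = \left(-2 + \left(- \frac{3}{10} + 4\right)\right)^{2} = \left(-2 + \frac{37}{10}\right)^{2} = \left(\frac{17}{10}\right)^{2} = \frac{289}{100}$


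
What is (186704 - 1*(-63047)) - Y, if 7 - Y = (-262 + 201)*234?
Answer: 235470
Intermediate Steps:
Y = 14281 (Y = 7 - (-262 + 201)*234 = 7 - (-61)*234 = 7 - 1*(-14274) = 7 + 14274 = 14281)
(186704 - 1*(-63047)) - Y = (186704 - 1*(-63047)) - 1*14281 = (186704 + 63047) - 14281 = 249751 - 14281 = 235470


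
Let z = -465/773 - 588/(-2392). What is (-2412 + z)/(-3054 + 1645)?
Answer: 1115121087/651315886 ≈ 1.7121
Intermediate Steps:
z = -164439/462254 (z = -465*1/773 - 588*(-1/2392) = -465/773 + 147/598 = -164439/462254 ≈ -0.35573)
(-2412 + z)/(-3054 + 1645) = (-2412 - 164439/462254)/(-3054 + 1645) = -1115121087/462254/(-1409) = -1115121087/462254*(-1/1409) = 1115121087/651315886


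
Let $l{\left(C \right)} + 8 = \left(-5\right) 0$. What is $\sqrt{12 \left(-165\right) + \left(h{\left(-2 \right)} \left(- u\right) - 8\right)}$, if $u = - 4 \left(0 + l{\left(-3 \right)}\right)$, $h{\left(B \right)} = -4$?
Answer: $2 i \sqrt{465} \approx 43.128 i$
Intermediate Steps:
$l{\left(C \right)} = -8$ ($l{\left(C \right)} = -8 - 0 = -8 + 0 = -8$)
$u = 32$ ($u = - 4 \left(0 - 8\right) = \left(-4\right) \left(-8\right) = 32$)
$\sqrt{12 \left(-165\right) + \left(h{\left(-2 \right)} \left(- u\right) - 8\right)} = \sqrt{12 \left(-165\right) - \left(8 + 4 \left(\left(-1\right) 32\right)\right)} = \sqrt{-1980 - -120} = \sqrt{-1980 + \left(128 - 8\right)} = \sqrt{-1980 + 120} = \sqrt{-1860} = 2 i \sqrt{465}$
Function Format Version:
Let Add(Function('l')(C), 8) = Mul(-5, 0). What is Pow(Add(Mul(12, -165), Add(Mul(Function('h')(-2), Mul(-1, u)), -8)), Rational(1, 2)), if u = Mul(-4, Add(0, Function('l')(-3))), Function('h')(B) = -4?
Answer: Mul(2, I, Pow(465, Rational(1, 2))) ≈ Mul(43.128, I)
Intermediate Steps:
Function('l')(C) = -8 (Function('l')(C) = Add(-8, Mul(-5, 0)) = Add(-8, 0) = -8)
u = 32 (u = Mul(-4, Add(0, -8)) = Mul(-4, -8) = 32)
Pow(Add(Mul(12, -165), Add(Mul(Function('h')(-2), Mul(-1, u)), -8)), Rational(1, 2)) = Pow(Add(Mul(12, -165), Add(Mul(-4, Mul(-1, 32)), -8)), Rational(1, 2)) = Pow(Add(-1980, Add(Mul(-4, -32), -8)), Rational(1, 2)) = Pow(Add(-1980, Add(128, -8)), Rational(1, 2)) = Pow(Add(-1980, 120), Rational(1, 2)) = Pow(-1860, Rational(1, 2)) = Mul(2, I, Pow(465, Rational(1, 2)))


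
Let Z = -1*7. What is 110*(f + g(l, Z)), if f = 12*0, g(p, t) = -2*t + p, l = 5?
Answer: 2090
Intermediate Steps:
Z = -7
g(p, t) = p - 2*t
f = 0
110*(f + g(l, Z)) = 110*(0 + (5 - 2*(-7))) = 110*(0 + (5 + 14)) = 110*(0 + 19) = 110*19 = 2090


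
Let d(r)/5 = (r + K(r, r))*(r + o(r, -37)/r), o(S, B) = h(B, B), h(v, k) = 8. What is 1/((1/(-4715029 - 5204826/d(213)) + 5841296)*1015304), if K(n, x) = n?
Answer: 534885978539/3172243562706646931285356 ≈ 1.6861e-13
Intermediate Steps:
o(S, B) = 8
d(r) = 10*r*(r + 8/r) (d(r) = 5*((r + r)*(r + 8/r)) = 5*((2*r)*(r + 8/r)) = 5*(2*r*(r + 8/r)) = 10*r*(r + 8/r))
1/((1/(-4715029 - 5204826/d(213)) + 5841296)*1015304) = 1/((1/(-4715029 - 5204826/(80 + 10*213²)) + 5841296)*1015304) = (1/1015304)/(1/(-4715029 - 5204826/(80 + 10*45369)) + 5841296) = (1/1015304)/(1/(-4715029 - 5204826/(80 + 453690)) + 5841296) = (1/1015304)/(1/(-4715029 - 5204826/453770) + 5841296) = (1/1015304)/(1/(-4715029 - 5204826*1/453770) + 5841296) = (1/1015304)/(1/(-4715029 - 2602413/226885) + 5841296) = (1/1015304)/(1/(-1069771957078/226885) + 5841296) = (1/1015304)/(-226885/1069771957078 + 5841296) = (1/1015304)/(6248854653791666203/1069771957078) = (1069771957078/6248854653791666203)*(1/1015304) = 534885978539/3172243562706646931285356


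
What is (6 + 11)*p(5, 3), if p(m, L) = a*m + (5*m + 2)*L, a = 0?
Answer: 1377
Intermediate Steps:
p(m, L) = L*(2 + 5*m) (p(m, L) = 0*m + (5*m + 2)*L = 0 + (2 + 5*m)*L = 0 + L*(2 + 5*m) = L*(2 + 5*m))
(6 + 11)*p(5, 3) = (6 + 11)*(3*(2 + 5*5)) = 17*(3*(2 + 25)) = 17*(3*27) = 17*81 = 1377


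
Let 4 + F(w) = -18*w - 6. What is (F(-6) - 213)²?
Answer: 13225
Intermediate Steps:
F(w) = -10 - 18*w (F(w) = -4 + (-18*w - 6) = -4 + (-6 - 18*w) = -10 - 18*w)
(F(-6) - 213)² = ((-10 - 18*(-6)) - 213)² = ((-10 + 108) - 213)² = (98 - 213)² = (-115)² = 13225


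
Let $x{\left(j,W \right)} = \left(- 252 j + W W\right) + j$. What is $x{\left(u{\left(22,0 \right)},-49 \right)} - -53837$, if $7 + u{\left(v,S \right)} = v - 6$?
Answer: $53979$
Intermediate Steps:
$u{\left(v,S \right)} = -13 + v$ ($u{\left(v,S \right)} = -7 + \left(v - 6\right) = -7 + \left(-6 + v\right) = -13 + v$)
$x{\left(j,W \right)} = W^{2} - 251 j$ ($x{\left(j,W \right)} = \left(- 252 j + W^{2}\right) + j = \left(W^{2} - 252 j\right) + j = W^{2} - 251 j$)
$x{\left(u{\left(22,0 \right)},-49 \right)} - -53837 = \left(\left(-49\right)^{2} - 251 \left(-13 + 22\right)\right) - -53837 = \left(2401 - 2259\right) + 53837 = 142 + 53837 = 53979$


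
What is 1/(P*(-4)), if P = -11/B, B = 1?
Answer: 1/44 ≈ 0.022727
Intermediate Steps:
P = -11 (P = -11/1 = -11*1 = -11)
1/(P*(-4)) = 1/(-11*(-4)) = 1/44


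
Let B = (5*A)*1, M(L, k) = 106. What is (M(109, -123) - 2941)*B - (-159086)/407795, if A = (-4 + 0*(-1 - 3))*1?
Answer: 23122135586/407795 ≈ 56700.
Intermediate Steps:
A = -4 (A = (-4 + 0*(-4))*1 = (-4 + 0)*1 = -4*1 = -4)
B = -20 (B = (5*(-4))*1 = -20*1 = -20)
(M(109, -123) - 2941)*B - (-159086)/407795 = (106 - 2941)*(-20) - (-159086)/407795 = -2835*(-20) - (-159086)/407795 = 56700 - 1*(-159086/407795) = 56700 + 159086/407795 = 23122135586/407795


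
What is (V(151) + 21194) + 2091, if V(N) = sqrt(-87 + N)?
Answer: 23293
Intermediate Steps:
(V(151) + 21194) + 2091 = (sqrt(-87 + 151) + 21194) + 2091 = (sqrt(64) + 21194) + 2091 = (8 + 21194) + 2091 = 21202 + 2091 = 23293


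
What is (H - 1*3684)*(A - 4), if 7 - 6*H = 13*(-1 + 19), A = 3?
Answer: 22331/6 ≈ 3721.8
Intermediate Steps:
H = -227/6 (H = 7/6 - 13*(-1 + 19)/6 = 7/6 - 13*18/6 = 7/6 - ⅙*234 = 7/6 - 39 = -227/6 ≈ -37.833)
(H - 1*3684)*(A - 4) = (-227/6 - 1*3684)*(3 - 4) = (-227/6 - 3684)*(-1) = -22331/6*(-1) = 22331/6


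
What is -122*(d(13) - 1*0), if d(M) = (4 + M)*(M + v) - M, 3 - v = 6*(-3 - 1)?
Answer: -81374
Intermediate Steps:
v = 27 (v = 3 - 6*(-3 - 1) = 3 - 6*(-4) = 3 - 1*(-24) = 3 + 24 = 27)
d(M) = -M + (4 + M)*(27 + M) (d(M) = (4 + M)*(M + 27) - M = (4 + M)*(27 + M) - M = -M + (4 + M)*(27 + M))
-122*(d(13) - 1*0) = -122*((108 + 13² + 30*13) - 1*0) = -122*((108 + 169 + 390) + 0) = -122*(667 + 0) = -122*667 = -81374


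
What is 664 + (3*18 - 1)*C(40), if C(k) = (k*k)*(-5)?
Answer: -423336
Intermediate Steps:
C(k) = -5*k² (C(k) = k²*(-5) = -5*k²)
664 + (3*18 - 1)*C(40) = 664 + (3*18 - 1)*(-5*40²) = 664 + (54 - 1)*(-5*1600) = 664 + 53*(-8000) = 664 - 424000 = -423336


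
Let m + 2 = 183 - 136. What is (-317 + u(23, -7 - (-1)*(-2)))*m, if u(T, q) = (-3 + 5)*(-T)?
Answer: -16335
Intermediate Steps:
m = 45 (m = -2 + (183 - 136) = -2 + 47 = 45)
u(T, q) = -2*T (u(T, q) = 2*(-T) = -2*T)
(-317 + u(23, -7 - (-1)*(-2)))*m = (-317 - 2*23)*45 = (-317 - 46)*45 = -363*45 = -16335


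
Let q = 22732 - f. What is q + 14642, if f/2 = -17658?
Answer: 72690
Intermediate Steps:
f = -35316 (f = 2*(-17658) = -35316)
q = 58048 (q = 22732 - 1*(-35316) = 22732 + 35316 = 58048)
q + 14642 = 58048 + 14642 = 72690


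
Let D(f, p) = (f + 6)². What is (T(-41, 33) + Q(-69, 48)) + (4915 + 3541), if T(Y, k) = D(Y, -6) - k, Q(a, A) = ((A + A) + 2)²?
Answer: 19252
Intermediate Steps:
D(f, p) = (6 + f)²
Q(a, A) = (2 + 2*A)² (Q(a, A) = (2*A + 2)² = (2 + 2*A)²)
T(Y, k) = (6 + Y)² - k
(T(-41, 33) + Q(-69, 48)) + (4915 + 3541) = (((6 - 41)² - 1*33) + 4*(1 + 48)²) + (4915 + 3541) = (((-35)² - 33) + 4*49²) + 8456 = ((1225 - 33) + 4*2401) + 8456 = (1192 + 9604) + 8456 = 10796 + 8456 = 19252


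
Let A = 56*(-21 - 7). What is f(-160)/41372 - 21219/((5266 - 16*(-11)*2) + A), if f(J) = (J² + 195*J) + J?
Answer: -75100039/13963050 ≈ -5.3785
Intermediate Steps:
f(J) = J² + 196*J
A = -1568 (A = 56*(-28) = -1568)
f(-160)/41372 - 21219/((5266 - 16*(-11)*2) + A) = -160*(196 - 160)/41372 - 21219/((5266 - 16*(-11)*2) - 1568) = -160*36*(1/41372) - 21219/((5266 + 176*2) - 1568) = -5760*1/41372 - 21219/((5266 + 352) - 1568) = -1440/10343 - 21219/(5618 - 1568) = -1440/10343 - 21219/4050 = -1440/10343 - 21219*1/4050 = -1440/10343 - 7073/1350 = -75100039/13963050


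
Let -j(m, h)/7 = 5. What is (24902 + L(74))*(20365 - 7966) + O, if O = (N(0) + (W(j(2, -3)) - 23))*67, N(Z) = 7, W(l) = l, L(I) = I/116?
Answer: 17908334661/58 ≈ 3.0876e+8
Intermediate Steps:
j(m, h) = -35 (j(m, h) = -7*5 = -35)
L(I) = I/116 (L(I) = I*(1/116) = I/116)
O = -3417 (O = (7 + (-35 - 23))*67 = (7 - 58)*67 = -51*67 = -3417)
(24902 + L(74))*(20365 - 7966) + O = (24902 + (1/116)*74)*(20365 - 7966) - 3417 = (24902 + 37/58)*12399 - 3417 = (1444353/58)*12399 - 3417 = 17908532847/58 - 3417 = 17908334661/58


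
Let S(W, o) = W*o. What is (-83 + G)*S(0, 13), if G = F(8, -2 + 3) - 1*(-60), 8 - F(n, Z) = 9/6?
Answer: 0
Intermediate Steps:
F(n, Z) = 13/2 (F(n, Z) = 8 - 9/6 = 8 - 1*3/2 = 8 - 3/2 = 13/2)
G = 133/2 (G = 13/2 - 1*(-60) = 13/2 + 60 = 133/2 ≈ 66.500)
(-83 + G)*S(0, 13) = (-83 + 133/2)*(0*13) = -33/2*0 = 0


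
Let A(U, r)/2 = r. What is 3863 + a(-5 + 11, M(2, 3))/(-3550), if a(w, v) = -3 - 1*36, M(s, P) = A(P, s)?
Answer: 13713689/3550 ≈ 3863.0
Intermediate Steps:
A(U, r) = 2*r
M(s, P) = 2*s
a(w, v) = -39 (a(w, v) = -3 - 36 = -39)
3863 + a(-5 + 11, M(2, 3))/(-3550) = 3863 - 39/(-3550) = 3863 - 39*(-1/3550) = 3863 + 39/3550 = 13713689/3550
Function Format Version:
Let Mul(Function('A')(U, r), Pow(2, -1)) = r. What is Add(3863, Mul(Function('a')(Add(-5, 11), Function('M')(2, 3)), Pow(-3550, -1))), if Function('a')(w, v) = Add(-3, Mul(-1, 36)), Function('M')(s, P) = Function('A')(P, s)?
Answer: Rational(13713689, 3550) ≈ 3863.0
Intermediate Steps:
Function('A')(U, r) = Mul(2, r)
Function('M')(s, P) = Mul(2, s)
Function('a')(w, v) = -39 (Function('a')(w, v) = Add(-3, -36) = -39)
Add(3863, Mul(Function('a')(Add(-5, 11), Function('M')(2, 3)), Pow(-3550, -1))) = Add(3863, Mul(-39, Pow(-3550, -1))) = Add(3863, Mul(-39, Rational(-1, 3550))) = Add(3863, Rational(39, 3550)) = Rational(13713689, 3550)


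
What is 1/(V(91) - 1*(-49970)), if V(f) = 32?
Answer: 1/50002 ≈ 1.9999e-5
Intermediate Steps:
1/(V(91) - 1*(-49970)) = 1/(32 - 1*(-49970)) = 1/(32 + 49970) = 1/50002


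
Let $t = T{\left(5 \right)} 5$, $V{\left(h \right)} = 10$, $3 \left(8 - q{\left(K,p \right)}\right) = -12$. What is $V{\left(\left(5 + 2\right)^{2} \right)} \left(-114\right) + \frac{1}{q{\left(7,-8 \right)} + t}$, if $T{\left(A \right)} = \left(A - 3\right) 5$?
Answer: $- \frac{70679}{62} \approx -1140.0$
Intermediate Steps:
$T{\left(A \right)} = -15 + 5 A$ ($T{\left(A \right)} = \left(-3 + A\right) 5 = -15 + 5 A$)
$q{\left(K,p \right)} = 12$ ($q{\left(K,p \right)} = 8 - -4 = 8 + 4 = 12$)
$t = 50$ ($t = \left(-15 + 5 \cdot 5\right) 5 = \left(-15 + 25\right) 5 = 10 \cdot 5 = 50$)
$V{\left(\left(5 + 2\right)^{2} \right)} \left(-114\right) + \frac{1}{q{\left(7,-8 \right)} + t} = 10 \left(-114\right) + \frac{1}{12 + 50} = -1140 + \frac{1}{62} = - \frac{70679}{62}$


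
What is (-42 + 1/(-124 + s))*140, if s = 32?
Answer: -135275/23 ≈ -5881.5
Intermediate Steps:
(-42 + 1/(-124 + s))*140 = (-42 + 1/(-124 + 32))*140 = (-42 + 1/(-92))*140 = (-42 - 1/92)*140 = -3865/92*140 = -135275/23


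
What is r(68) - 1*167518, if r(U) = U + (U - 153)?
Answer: -167535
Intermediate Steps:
r(U) = -153 + 2*U (r(U) = U + (-153 + U) = -153 + 2*U)
r(68) - 1*167518 = (-153 + 2*68) - 1*167518 = (-153 + 136) - 167518 = -17 - 167518 = -167535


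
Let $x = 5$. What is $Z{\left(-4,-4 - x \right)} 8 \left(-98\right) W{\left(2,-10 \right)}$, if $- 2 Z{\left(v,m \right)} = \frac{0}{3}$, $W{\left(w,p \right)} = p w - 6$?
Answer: $0$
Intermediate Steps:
$W{\left(w,p \right)} = -6 + p w$
$Z{\left(v,m \right)} = 0$ ($Z{\left(v,m \right)} = - \frac{0 \cdot \frac{1}{3}}{2} = \left(- \frac{1}{2}\right) 0 = 0$)
$Z{\left(-4,-4 - x \right)} 8 \left(-98\right) W{\left(2,-10 \right)} = 0 \cdot 8 \left(-98\right) \left(-6 - 20\right) = 0 \left(-98\right) \left(-6 - 20\right) = 0 \left(-26\right) = 0$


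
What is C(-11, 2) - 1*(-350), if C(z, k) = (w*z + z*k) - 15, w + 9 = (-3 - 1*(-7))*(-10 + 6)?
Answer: 588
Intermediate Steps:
w = -25 (w = -9 + (-3 - 1*(-7))*(-10 + 6) = -9 + (-3 + 7)*(-4) = -9 + 4*(-4) = -9 - 16 = -25)
C(z, k) = -15 - 25*z + k*z (C(z, k) = (-25*z + z*k) - 15 = (-25*z + k*z) - 15 = -15 - 25*z + k*z)
C(-11, 2) - 1*(-350) = (-15 - 25*(-11) + 2*(-11)) - 1*(-350) = (-15 + 275 - 22) + 350 = 238 + 350 = 588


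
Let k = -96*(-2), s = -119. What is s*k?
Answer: -22848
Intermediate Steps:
k = 192
s*k = -119*192 = -22848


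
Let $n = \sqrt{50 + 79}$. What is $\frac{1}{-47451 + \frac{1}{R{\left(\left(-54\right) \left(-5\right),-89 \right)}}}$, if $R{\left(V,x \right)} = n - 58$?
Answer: $- \frac{153504043}{7283923096552} + \frac{\sqrt{129}}{7283923096552} \approx -2.1074 \cdot 10^{-5}$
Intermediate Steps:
$n = \sqrt{129} \approx 11.358$
$R{\left(V,x \right)} = -58 + \sqrt{129}$ ($R{\left(V,x \right)} = \sqrt{129} - 58 = -58 + \sqrt{129}$)
$\frac{1}{-47451 + \frac{1}{R{\left(\left(-54\right) \left(-5\right),-89 \right)}}} = \frac{1}{-47451 + \frac{1}{-58 + \sqrt{129}}}$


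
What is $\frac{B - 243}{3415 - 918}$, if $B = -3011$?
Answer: $- \frac{3254}{2497} \approx -1.3032$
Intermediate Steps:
$\frac{B - 243}{3415 - 918} = \frac{-3011 - 243}{3415 - 918} = - \frac{3254}{2497}$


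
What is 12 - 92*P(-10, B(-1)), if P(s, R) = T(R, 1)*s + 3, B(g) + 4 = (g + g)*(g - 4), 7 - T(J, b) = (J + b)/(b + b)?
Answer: 2956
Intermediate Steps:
T(J, b) = 7 - (J + b)/(2*b) (T(J, b) = 7 - (J + b)/(b + b) = 7 - (J + b)/(2*b))
B(g) = -4 + 2*g*(-4 + g) (B(g) = -4 + (g + g)*(g - 4) = -4 + (2*g)*(-4 + g) = -4 + 2*g*(-4 + g))
P(s, R) = 3 + s*(13/2 - R/2) (P(s, R) = ((1/2)*(-R + 13*1)/1)*s + 3 = ((1/2)*1*(-R + 13))*s + 3 = ((1/2)*1*(13 - R))*s + 3 = (13/2 - R/2)*s + 3 = s*(13/2 - R/2) + 3 = 3 + s*(13/2 - R/2))
12 - 92*P(-10, B(-1)) = 12 - 92*(3 - 1/2*(-10)*(-13 + (-4 - 8*(-1) + 2*(-1)**2))) = 12 - 92*(3 - 1/2*(-10)*(-13 + (-4 + 8 + 2*1))) = 12 - 92*(3 - 1/2*(-10)*(-13 + (-4 + 8 + 2))) = 12 - 92*(3 - 1/2*(-10)*(-13 + 6)) = 12 - 92*(3 - 1/2*(-10)*(-7)) = 12 - 92*(3 - 35) = 12 - 92*(-32) = 12 + 2944 = 2956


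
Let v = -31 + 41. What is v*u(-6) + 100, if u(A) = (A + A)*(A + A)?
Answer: 1540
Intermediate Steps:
u(A) = 4*A² (u(A) = (2*A)*(2*A) = 4*A²)
v = 10
v*u(-6) + 100 = 10*(4*(-6)²) + 100 = 10*(4*36) + 100 = 10*144 + 100 = 1440 + 100 = 1540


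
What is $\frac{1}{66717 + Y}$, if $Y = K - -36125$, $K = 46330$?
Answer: $\frac{1}{149172} \approx 6.7037 \cdot 10^{-6}$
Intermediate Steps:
$Y = 82455$ ($Y = 46330 - -36125 = 46330 + 36125 = 82455$)
$\frac{1}{66717 + Y} = \frac{1}{66717 + 82455} = \frac{1}{149172}$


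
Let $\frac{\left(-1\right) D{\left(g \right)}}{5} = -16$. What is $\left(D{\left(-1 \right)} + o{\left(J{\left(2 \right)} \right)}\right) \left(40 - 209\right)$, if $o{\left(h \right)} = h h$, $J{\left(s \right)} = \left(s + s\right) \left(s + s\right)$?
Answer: $-56784$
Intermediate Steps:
$D{\left(g \right)} = 80$ ($D{\left(g \right)} = \left(-5\right) \left(-16\right) = 80$)
$J{\left(s \right)} = 4 s^{2}$ ($J{\left(s \right)} = 2 s 2 s = 4 s^{2}$)
$o{\left(h \right)} = h^{2}$
$\left(D{\left(-1 \right)} + o{\left(J{\left(2 \right)} \right)}\right) \left(40 - 209\right) = \left(80 + \left(4 \cdot 2^{2}\right)^{2}\right) \left(40 - 209\right) = \left(80 + \left(4 \cdot 4\right)^{2}\right) \left(-169\right) = \left(80 + 16^{2}\right) \left(-169\right) = \left(80 + 256\right) \left(-169\right) = 336 \left(-169\right) = -56784$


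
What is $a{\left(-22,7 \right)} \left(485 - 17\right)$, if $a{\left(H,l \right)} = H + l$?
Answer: $-7020$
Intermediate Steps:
$a{\left(-22,7 \right)} \left(485 - 17\right) = \left(-22 + 7\right) \left(485 - 17\right) = \left(-15\right) 468 = -7020$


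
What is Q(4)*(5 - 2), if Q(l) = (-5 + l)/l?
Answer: -¾ ≈ -0.75000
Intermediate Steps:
Q(l) = (-5 + l)/l
Q(4)*(5 - 2) = ((-5 + 4)/4)*(5 - 2) = ((¼)*(-1))*3 = -¼*3 = -¾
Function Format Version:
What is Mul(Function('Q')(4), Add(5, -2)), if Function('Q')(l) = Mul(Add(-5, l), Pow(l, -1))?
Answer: Rational(-3, 4) ≈ -0.75000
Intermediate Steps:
Function('Q')(l) = Mul(Pow(l, -1), Add(-5, l))
Mul(Function('Q')(4), Add(5, -2)) = Mul(Mul(Pow(4, -1), Add(-5, 4)), Add(5, -2)) = Mul(Mul(Rational(1, 4), -1), 3) = Mul(Rational(-1, 4), 3) = Rational(-3, 4)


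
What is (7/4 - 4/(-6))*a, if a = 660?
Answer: 1595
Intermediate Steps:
(7/4 - 4/(-6))*a = (7/4 - 4/(-6))*660 = (7*(1/4) - 4*(-1/6))*660 = (7/4 + 2/3)*660 = (29/12)*660 = 1595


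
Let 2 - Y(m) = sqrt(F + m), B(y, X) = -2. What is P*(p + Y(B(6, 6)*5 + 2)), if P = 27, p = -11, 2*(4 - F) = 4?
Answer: -243 - 27*I*sqrt(6) ≈ -243.0 - 66.136*I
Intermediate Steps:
F = 2 (F = 4 - 1/2*4 = 4 - 2 = 2)
Y(m) = 2 - sqrt(2 + m)
P*(p + Y(B(6, 6)*5 + 2)) = 27*(-11 + (2 - sqrt(2 + (-2*5 + 2)))) = 27*(-11 + (2 - sqrt(2 + (-10 + 2)))) = 27*(-11 + (2 - sqrt(2 - 8))) = 27*(-11 + (2 - sqrt(-6))) = 27*(-11 + (2 - I*sqrt(6))) = 27*(-9 - I*sqrt(6)) = -243 - 27*I*sqrt(6)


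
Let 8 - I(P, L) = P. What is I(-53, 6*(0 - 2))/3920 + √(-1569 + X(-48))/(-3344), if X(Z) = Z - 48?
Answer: 61/3920 - 3*I*√185/3344 ≈ 0.015561 - 0.012202*I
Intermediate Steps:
X(Z) = -48 + Z
I(P, L) = 8 - P
I(-53, 6*(0 - 2))/3920 + √(-1569 + X(-48))/(-3344) = (8 - 1*(-53))/3920 + √(-1569 + (-48 - 48))/(-3344) = (8 + 53)*(1/3920) + √(-1569 - 96)*(-1/3344) = 61*(1/3920) + √(-1665)*(-1/3344) = 61/3920 + (3*I*√185)*(-1/3344) = 61/3920 - 3*I*√185/3344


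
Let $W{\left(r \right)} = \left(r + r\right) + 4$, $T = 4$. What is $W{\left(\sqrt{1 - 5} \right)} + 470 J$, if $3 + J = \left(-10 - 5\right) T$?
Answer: $-29606 + 4 i \approx -29606.0 + 4.0 i$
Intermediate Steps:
$J = -63$ ($J = -3 + \left(-10 - 5\right) 4 = -3 - 60 = -63$)
$W{\left(r \right)} = 4 + 2 r$ ($W{\left(r \right)} = 2 r + 4 = 4 + 2 r$)
$W{\left(\sqrt{1 - 5} \right)} + 470 J = \left(4 + 2 \sqrt{1 - 5}\right) + 470 \left(-63\right) = \left(4 + 2 \sqrt{-4}\right) - 29610 = \left(4 + 2 \cdot 2 i\right) - 29610 = \left(4 + 4 i\right) - 29610 = -29606 + 4 i$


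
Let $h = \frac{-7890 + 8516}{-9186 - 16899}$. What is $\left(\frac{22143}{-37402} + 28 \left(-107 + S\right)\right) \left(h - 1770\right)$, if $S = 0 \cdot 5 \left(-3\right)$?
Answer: $\frac{517478655745366}{97563117} \approx 5.304 \cdot 10^{6}$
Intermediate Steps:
$S = 0$ ($S = 0 \left(-3\right) = 0$)
$h = - \frac{626}{26085}$ ($h = \frac{626}{-26085} = 626 \left(- \frac{1}{26085}\right) = - \frac{626}{26085} \approx -0.023998$)
$\left(\frac{22143}{-37402} + 28 \left(-107 + S\right)\right) \left(h - 1770\right) = \left(\frac{22143}{-37402} + 28 \left(-107 + 0\right)\right) \left(- \frac{626}{26085} - 1770\right) = \left(22143 \left(- \frac{1}{37402}\right) + 28 \left(-107\right)\right) \left(- \frac{46171076}{26085}\right) = \left(- \frac{22143}{37402} - 2996\right) \left(- \frac{46171076}{26085}\right) = \left(- \frac{112078535}{37402}\right) \left(- \frac{46171076}{26085}\right) = \frac{517478655745366}{97563117}$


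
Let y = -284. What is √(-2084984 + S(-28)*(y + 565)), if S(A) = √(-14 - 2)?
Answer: 2*√(-521246 + 281*I) ≈ 0.38921 + 1443.9*I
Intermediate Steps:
S(A) = 4*I (S(A) = √(-16) = 4*I)
√(-2084984 + S(-28)*(y + 565)) = √(-2084984 + (4*I)*(-284 + 565)) = √(-2084984 + (4*I)*281) = √(-2084984 + 1124*I)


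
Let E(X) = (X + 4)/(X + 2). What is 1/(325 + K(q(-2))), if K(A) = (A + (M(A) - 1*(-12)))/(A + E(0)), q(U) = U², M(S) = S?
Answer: 3/985 ≈ 0.0030457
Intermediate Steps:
E(X) = (4 + X)/(2 + X)
K(A) = (12 + 2*A)/(2 + A) (K(A) = (A + (A - 1*(-12)))/(A + (4 + 0)/(2 + 0)) = (A + (A + 12))/(A + 4/2) = (A + (12 + A))/(A + (½)*4) = (12 + 2*A)/(A + 2) = (12 + 2*A)/(2 + A))
1/(325 + K(q(-2))) = 1/(325 + 2*(6 + (-2)²)/(2 + (-2)²)) = 1/(325 + 2*(6 + 4)/(2 + 4)) = 1/(325 + 2*10/6) = 1/(325 + 2*(⅙)*10) = 1/(325 + 10/3) = 1/(985/3) = 3/985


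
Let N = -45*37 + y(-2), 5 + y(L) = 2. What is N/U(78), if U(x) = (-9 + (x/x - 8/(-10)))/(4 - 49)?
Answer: -10425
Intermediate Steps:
y(L) = -3 (y(L) = -5 + 2 = -3)
U(x) = 4/25 (U(x) = (-9 + (1 - 8*(-⅒)))/(-45) = (-9 + (1 + ⅘))*(-1/45) = (-9 + 9/5)*(-1/45) = -36/5*(-1/45) = 4/25)
N = -1668 (N = -45*37 - 3 = -1665 - 3 = -1668)
N/U(78) = -1668/4/25 = -1668*25/4 = -10425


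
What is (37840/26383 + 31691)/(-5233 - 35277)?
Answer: -836141493/1068775330 ≈ -0.78234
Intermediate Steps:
(37840/26383 + 31691)/(-5233 - 35277) = (37840*(1/26383) + 31691)/(-40510) = (37840/26383 + 31691)*(-1/40510) = (836141493/26383)*(-1/40510) = -836141493/1068775330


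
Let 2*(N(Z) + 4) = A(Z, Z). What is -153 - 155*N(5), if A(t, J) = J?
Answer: 159/2 ≈ 79.500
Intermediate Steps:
N(Z) = -4 + Z/2
-153 - 155*N(5) = -153 - 155*(-4 + (½)*5) = -153 - 155*(-4 + 5/2) = -153 - 155*(-3/2) = -153 + 465/2 = 159/2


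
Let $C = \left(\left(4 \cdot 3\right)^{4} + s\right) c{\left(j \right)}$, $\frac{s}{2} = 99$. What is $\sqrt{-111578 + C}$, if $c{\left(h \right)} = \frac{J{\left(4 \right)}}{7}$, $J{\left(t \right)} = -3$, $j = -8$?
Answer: $\frac{2 i \sqrt{1476734}}{7} \approx 347.2 i$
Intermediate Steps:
$s = 198$ ($s = 2 \cdot 99 = 198$)
$c{\left(h \right)} = - \frac{3}{7}$
$C = - \frac{62802}{7}$ ($C = \left(\left(4 \cdot 3\right)^{4} + 198\right) \left(- \frac{3}{7}\right) = \left(12^{4} + 198\right) \left(- \frac{3}{7}\right) = \left(20736 + 198\right) \left(- \frac{3}{7}\right) = 20934 \left(- \frac{3}{7}\right) = - \frac{62802}{7} \approx -8971.7$)
$\sqrt{-111578 + C} = \sqrt{-111578 - \frac{62802}{7}} = \sqrt{- \frac{843848}{7}} = \frac{2 i \sqrt{1476734}}{7}$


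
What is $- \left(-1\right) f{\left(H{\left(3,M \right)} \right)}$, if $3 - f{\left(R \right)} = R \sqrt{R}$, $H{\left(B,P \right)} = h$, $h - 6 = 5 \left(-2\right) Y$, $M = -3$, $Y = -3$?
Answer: $-213$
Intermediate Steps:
$h = 36$ ($h = 6 + 5 \left(-2\right) \left(-3\right) = 6 - -30 = 6 + 30 = 36$)
$H{\left(B,P \right)} = 36$
$f{\left(R \right)} = 3 - R^{\frac{3}{2}}$ ($f{\left(R \right)} = 3 - R \sqrt{R} = 3 - R^{\frac{3}{2}}$)
$- \left(-1\right) f{\left(H{\left(3,M \right)} \right)} = - \left(-1\right) \left(3 - 36^{\frac{3}{2}}\right) = - \left(-1\right) \left(3 - 216\right) = - \left(-1\right) \left(-213\right) = \left(-1\right) 213 = -213$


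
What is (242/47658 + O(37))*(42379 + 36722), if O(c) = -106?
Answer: -1416947433/169 ≈ -8.3843e+6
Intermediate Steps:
(242/47658 + O(37))*(42379 + 36722) = (242/47658 - 106)*(42379 + 36722) = (242*(1/47658) - 106)*79101 = (121/23829 - 106)*79101 = -2525753/23829*79101 = -1416947433/169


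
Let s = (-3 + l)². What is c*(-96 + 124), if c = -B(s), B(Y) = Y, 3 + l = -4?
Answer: -2800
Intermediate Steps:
l = -7 (l = -3 - 4 = -7)
s = 100 (s = (-3 - 7)² = (-10)² = 100)
c = -100 (c = -1*100 = -100)
c*(-96 + 124) = -100*(-96 + 124) = -100*28 = -2800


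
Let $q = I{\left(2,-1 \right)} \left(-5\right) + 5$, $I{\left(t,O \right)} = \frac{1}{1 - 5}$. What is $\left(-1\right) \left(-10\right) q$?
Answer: $\frac{125}{2} \approx 62.5$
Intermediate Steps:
$I{\left(t,O \right)} = - \frac{1}{4}$ ($I{\left(t,O \right)} = \frac{1}{-4} = - \frac{1}{4}$)
$q = \frac{25}{4}$ ($q = \left(- \frac{1}{4}\right) \left(-5\right) + 5 = \frac{5}{4} + 5 = \frac{25}{4} \approx 6.25$)
$\left(-1\right) \left(-10\right) q = \left(-1\right) \left(-10\right) \frac{25}{4} = 10 \cdot \frac{25}{4} = \frac{125}{2}$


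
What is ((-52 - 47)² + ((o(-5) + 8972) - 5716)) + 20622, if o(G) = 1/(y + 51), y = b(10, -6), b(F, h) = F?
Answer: 2054420/61 ≈ 33679.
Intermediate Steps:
y = 10
o(G) = 1/61 (o(G) = 1/(10 + 51) = 1/61)
((-52 - 47)² + ((o(-5) + 8972) - 5716)) + 20622 = ((-52 - 47)² + ((1/61 + 8972) - 5716)) + 20622 = ((-99)² + (547293/61 - 5716)) + 20622 = (9801 + 198617/61) + 20622 = 796478/61 + 20622 = 2054420/61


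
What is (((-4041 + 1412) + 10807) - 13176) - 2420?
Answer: -7418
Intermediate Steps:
(((-4041 + 1412) + 10807) - 13176) - 2420 = ((-2629 + 10807) - 13176) - 2420 = (8178 - 13176) - 2420 = -4998 - 2420 = -7418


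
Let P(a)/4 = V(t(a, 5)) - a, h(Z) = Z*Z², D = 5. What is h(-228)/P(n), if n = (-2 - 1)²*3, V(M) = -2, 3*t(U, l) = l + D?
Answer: 2963088/29 ≈ 1.0218e+5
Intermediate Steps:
t(U, l) = 5/3 + l/3 (t(U, l) = (l + 5)/3 = (5 + l)/3 = 5/3 + l/3)
h(Z) = Z³
n = 27 (n = (-3)²*3 = 9*3 = 27)
P(a) = -8 - 4*a (P(a) = 4*(-2 - a) = -8 - 4*a)
h(-228)/P(n) = (-228)³/(-8 - 4*27) = -11852352/(-8 - 108) = -11852352/(-116) = -11852352*(-1/116) = 2963088/29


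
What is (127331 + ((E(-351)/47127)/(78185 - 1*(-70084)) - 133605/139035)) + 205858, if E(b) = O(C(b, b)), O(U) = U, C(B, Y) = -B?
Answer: 104249046655005723/312883520521 ≈ 3.3319e+5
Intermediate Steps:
E(b) = -b
(127331 + ((E(-351)/47127)/(78185 - 1*(-70084)) - 133605/139035)) + 205858 = (127331 + ((-1*(-351)/47127)/(78185 - 1*(-70084)) - 133605/139035)) + 205858 = (127331 + ((351*(1/47127))/(78185 + 70084) - 133605*1/139035)) + 205858 = (127331 + ((117/15709)/148269 - 8907/9269)) + 205858 = (127331 + ((117/15709)*(1/148269) - 8907/9269)) + 205858 = (127331 + (39/776385907 - 8907/9269)) + 205858 = (127331 - 300663865746/312883520521) + 205858 = 39839470887593705/312883520521 + 205858 = 104249046655005723/312883520521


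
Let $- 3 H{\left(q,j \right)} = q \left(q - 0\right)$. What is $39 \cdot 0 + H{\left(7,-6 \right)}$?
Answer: $- \frac{49}{3} \approx -16.333$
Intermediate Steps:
$H{\left(q,j \right)} = - \frac{q^{2}}{3}$ ($H{\left(q,j \right)} = - \frac{q \left(q - 0\right)}{3} = - \frac{q \left(q + 0\right)}{3} = - \frac{q q}{3} = - \frac{q^{2}}{3}$)
$39 \cdot 0 + H{\left(7,-6 \right)} = 39 \cdot 0 - \frac{7^{2}}{3} = 0 - \frac{49}{3} = - \frac{49}{3}$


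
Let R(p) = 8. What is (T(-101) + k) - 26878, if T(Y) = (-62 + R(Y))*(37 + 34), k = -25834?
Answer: -56546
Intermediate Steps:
T(Y) = -3834 (T(Y) = (-62 + 8)*(37 + 34) = -54*71 = -3834)
(T(-101) + k) - 26878 = (-3834 - 25834) - 26878 = -29668 - 26878 = -56546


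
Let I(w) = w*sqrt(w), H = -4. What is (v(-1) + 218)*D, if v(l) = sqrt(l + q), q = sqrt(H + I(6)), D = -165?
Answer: -35970 - 165*sqrt(-1 + sqrt(2)*sqrt(-2 + 3*sqrt(6))) ≈ -36219.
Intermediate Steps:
I(w) = w**(3/2)
q = sqrt(-4 + 6*sqrt(6)) (q = sqrt(-4 + 6**(3/2)) = sqrt(-4 + 6*sqrt(6)) ≈ 3.2706)
v(l) = sqrt(l + sqrt(-4 + 6*sqrt(6)))
(v(-1) + 218)*D = (sqrt(-1 + sqrt(2)*sqrt(-2 + 3*sqrt(6))) + 218)*(-165) = (218 + sqrt(-1 + sqrt(2)*sqrt(-2 + 3*sqrt(6))))*(-165) = -35970 - 165*sqrt(-1 + sqrt(2)*sqrt(-2 + 3*sqrt(6)))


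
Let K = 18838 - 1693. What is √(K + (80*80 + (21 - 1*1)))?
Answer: √23565 ≈ 153.51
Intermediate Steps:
K = 17145
√(K + (80*80 + (21 - 1*1))) = √(17145 + (80*80 + (21 - 1*1))) = √(17145 + (6400 + (21 - 1))) = √(17145 + (6400 + 20)) = √(17145 + 6420) = √23565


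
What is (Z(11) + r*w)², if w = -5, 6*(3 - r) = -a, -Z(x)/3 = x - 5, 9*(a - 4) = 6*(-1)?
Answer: 103684/81 ≈ 1280.0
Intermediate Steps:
a = 10/3 (a = 4 + (6*(-1))/9 = 4 + (⅑)*(-6) = 4 - ⅔ = 10/3 ≈ 3.3333)
Z(x) = 15 - 3*x (Z(x) = -3*(x - 5) = -3*(-5 + x) = 15 - 3*x)
r = 32/9 (r = 3 - (-1)*10/(6*3) = 3 - ⅙*(-10/3) = 3 + 5/9 = 32/9 ≈ 3.5556)
(Z(11) + r*w)² = ((15 - 3*11) + (32/9)*(-5))² = ((15 - 33) - 160/9)² = (-18 - 160/9)² = (-322/9)² = 103684/81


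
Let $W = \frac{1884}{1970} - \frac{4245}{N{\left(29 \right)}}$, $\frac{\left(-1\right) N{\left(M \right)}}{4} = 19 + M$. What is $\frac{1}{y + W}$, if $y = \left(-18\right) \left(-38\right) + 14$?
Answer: $\frac{63040}{45455983} \approx 0.0013868$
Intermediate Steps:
$N{\left(M \right)} = -76 - 4 M$ ($N{\left(M \right)} = - 4 \left(19 + M\right) = -76 - 4 M$)
$y = 698$ ($y = 684 + 14 = 698$)
$W = \frac{1454063}{63040}$ ($W = \frac{1884}{1970} - \frac{4245}{-76 - 116} = 1884 \cdot \frac{1}{1970} - \frac{4245}{-76 - 116} = \frac{942}{985} - \frac{4245}{-192} = \frac{942}{985} - - \frac{1415}{64} = \frac{942}{985} + \frac{1415}{64} = \frac{1454063}{63040} \approx 23.066$)
$\frac{1}{y + W} = \frac{1}{698 + \frac{1454063}{63040}} = \frac{1}{\frac{45455983}{63040}} = \frac{63040}{45455983}$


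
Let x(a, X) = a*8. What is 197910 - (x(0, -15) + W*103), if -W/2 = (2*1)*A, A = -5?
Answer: 195850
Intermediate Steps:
x(a, X) = 8*a
W = 20 (W = -2*2*1*(-5) = -4*(-5) = -2*(-10) = 20)
197910 - (x(0, -15) + W*103) = 197910 - (8*0 + 20*103) = 197910 - (0 + 2060) = 197910 - 1*2060 = 197910 - 2060 = 195850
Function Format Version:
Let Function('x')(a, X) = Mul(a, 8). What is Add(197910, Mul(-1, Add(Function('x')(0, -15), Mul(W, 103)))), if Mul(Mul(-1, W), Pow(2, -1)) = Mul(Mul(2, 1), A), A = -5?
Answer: 195850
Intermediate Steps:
Function('x')(a, X) = Mul(8, a)
W = 20 (W = Mul(-2, Mul(Mul(2, 1), -5)) = Mul(-2, Mul(2, -5)) = Mul(-2, -10) = 20)
Add(197910, Mul(-1, Add(Function('x')(0, -15), Mul(W, 103)))) = Add(197910, Mul(-1, Add(Mul(8, 0), Mul(20, 103)))) = Add(197910, Mul(-1, Add(0, 2060))) = Add(197910, Mul(-1, 2060)) = Add(197910, -2060) = 195850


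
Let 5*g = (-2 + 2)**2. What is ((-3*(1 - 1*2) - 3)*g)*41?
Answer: 0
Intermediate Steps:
g = 0 (g = (-2 + 2)**2/5 = (1/5)*0**2 = (1/5)*0 = 0)
((-3*(1 - 1*2) - 3)*g)*41 = ((-3*(1 - 1*2) - 3)*0)*41 = ((-3*(1 - 2) - 3)*0)*41 = ((-3*(-1) - 3)*0)*41 = ((3 - 3)*0)*41 = (0*0)*41 = 0*41 = 0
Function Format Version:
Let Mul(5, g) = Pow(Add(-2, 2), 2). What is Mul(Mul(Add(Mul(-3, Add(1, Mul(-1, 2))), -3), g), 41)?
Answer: 0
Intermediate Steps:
g = 0 (g = Mul(Rational(1, 5), Pow(Add(-2, 2), 2)) = Mul(Rational(1, 5), Pow(0, 2)) = Mul(Rational(1, 5), 0) = 0)
Mul(Mul(Add(Mul(-3, Add(1, Mul(-1, 2))), -3), g), 41) = Mul(Mul(Add(Mul(-3, Add(1, Mul(-1, 2))), -3), 0), 41) = Mul(Mul(Add(Mul(-3, Add(1, -2)), -3), 0), 41) = Mul(Mul(Add(Mul(-3, -1), -3), 0), 41) = Mul(Mul(Add(3, -3), 0), 41) = Mul(Mul(0, 0), 41) = Mul(0, 41) = 0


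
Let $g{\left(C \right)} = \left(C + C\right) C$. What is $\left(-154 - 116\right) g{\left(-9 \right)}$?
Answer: $-43740$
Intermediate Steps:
$g{\left(C \right)} = 2 C^{2}$ ($g{\left(C \right)} = 2 C C = 2 C^{2}$)
$\left(-154 - 116\right) g{\left(-9 \right)} = \left(-154 - 116\right) 2 \left(-9\right)^{2} = - 270 \cdot 2 \cdot 81 = \left(-270\right) 162 = -43740$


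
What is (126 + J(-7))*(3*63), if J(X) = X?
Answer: 22491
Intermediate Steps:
(126 + J(-7))*(3*63) = (126 - 7)*(3*63) = 119*189 = 22491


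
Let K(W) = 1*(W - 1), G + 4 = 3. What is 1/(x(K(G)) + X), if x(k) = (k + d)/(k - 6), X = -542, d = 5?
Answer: -8/4339 ≈ -0.0018437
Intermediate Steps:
G = -1 (G = -4 + 3 = -1)
K(W) = -1 + W (K(W) = 1*(-1 + W) = -1 + W)
x(k) = (5 + k)/(-6 + k) (x(k) = (k + 5)/(k - 6) = (5 + k)/(-6 + k))
1/(x(K(G)) + X) = 1/((5 + (-1 - 1))/(-6 + (-1 - 1)) - 542) = 1/((5 - 2)/(-6 - 2) - 542) = 1/(3/(-8) - 542) = 1/(-1/8*3 - 542) = 1/(-3/8 - 542) = 1/(-4339/8) = -8/4339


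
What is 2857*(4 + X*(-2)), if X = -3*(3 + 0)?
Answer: 62854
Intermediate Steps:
X = -9 (X = -3*3 = -9)
2857*(4 + X*(-2)) = 2857*(4 - 9*(-2)) = 2857*(4 + 18) = 2857*22 = 62854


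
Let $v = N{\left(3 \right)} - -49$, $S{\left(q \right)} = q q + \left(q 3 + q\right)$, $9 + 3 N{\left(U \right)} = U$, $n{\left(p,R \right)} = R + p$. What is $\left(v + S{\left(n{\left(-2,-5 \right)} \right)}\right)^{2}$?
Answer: $4624$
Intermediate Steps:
$N{\left(U \right)} = -3 + \frac{U}{3}$
$S{\left(q \right)} = q^{2} + 4 q$ ($S{\left(q \right)} = q^{2} + \left(3 q + q\right) = q^{2} + 4 q$)
$v = 47$ ($v = \left(-3 + \frac{1}{3} \cdot 3\right) - -49 = \left(-3 + 1\right) + 49 = -2 + 49 = 47$)
$\left(v + S{\left(n{\left(-2,-5 \right)} \right)}\right)^{2} = \left(47 + \left(-5 - 2\right) \left(4 - 7\right)\right)^{2} = \left(47 - 7 \left(4 - 7\right)\right)^{2} = \left(47 - -21\right)^{2} = \left(47 + 21\right)^{2} = 68^{2} = 4624$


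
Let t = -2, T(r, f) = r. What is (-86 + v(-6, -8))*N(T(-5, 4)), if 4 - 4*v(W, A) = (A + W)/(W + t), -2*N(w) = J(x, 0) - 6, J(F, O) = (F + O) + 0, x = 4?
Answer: -1367/16 ≈ -85.438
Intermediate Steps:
J(F, O) = F + O
N(w) = 1 (N(w) = -((4 + 0) - 6)/2 = -(4 - 6)/2 = -½*(-2) = 1)
v(W, A) = 1 - (A + W)/(4*(-2 + W)) (v(W, A) = 1 - (A + W)/(4*(W - 2)) = 1 - (A + W)/(4*(-2 + W)))
(-86 + v(-6, -8))*N(T(-5, 4)) = (-86 + (-8 - 1*(-8) + 3*(-6))/(4*(-2 - 6)))*1 = (-86 + (¼)*(-8 + 8 - 18)/(-8))*1 = (-86 + (¼)*(-⅛)*(-18))*1 = (-86 + 9/16)*1 = -1367/16*1 = -1367/16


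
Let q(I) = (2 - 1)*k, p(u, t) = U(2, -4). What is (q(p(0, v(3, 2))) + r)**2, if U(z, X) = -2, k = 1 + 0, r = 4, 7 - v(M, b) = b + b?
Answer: 25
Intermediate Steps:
v(M, b) = 7 - 2*b (v(M, b) = 7 - (b + b) = 7 - 2*b)
k = 1
p(u, t) = -2
q(I) = 1 (q(I) = (2 - 1)*1 = 1*1 = 1)
(q(p(0, v(3, 2))) + r)**2 = (1 + 4)**2 = 5**2 = 25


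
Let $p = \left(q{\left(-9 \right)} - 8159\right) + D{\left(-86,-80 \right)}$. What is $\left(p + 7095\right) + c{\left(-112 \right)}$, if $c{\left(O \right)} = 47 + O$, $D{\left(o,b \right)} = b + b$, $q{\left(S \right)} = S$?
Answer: $-1298$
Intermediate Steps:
$D{\left(o,b \right)} = 2 b$
$p = -8328$ ($p = \left(-9 - 8159\right) + 2 \left(-80\right) = -8168 - 160 = -8328$)
$\left(p + 7095\right) + c{\left(-112 \right)} = \left(-8328 + 7095\right) + \left(47 - 112\right) = -1233 - 65 = -1298$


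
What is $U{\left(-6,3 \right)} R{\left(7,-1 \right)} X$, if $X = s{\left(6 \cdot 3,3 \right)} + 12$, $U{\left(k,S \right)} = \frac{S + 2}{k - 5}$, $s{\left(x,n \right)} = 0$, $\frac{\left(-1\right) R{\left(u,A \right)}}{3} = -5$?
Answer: $- \frac{900}{11} \approx -81.818$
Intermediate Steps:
$R{\left(u,A \right)} = 15$ ($R{\left(u,A \right)} = \left(-3\right) \left(-5\right) = 15$)
$U{\left(k,S \right)} = \frac{2 + S}{-5 + k}$
$X = 12$ ($X = 0 + 12 = 12$)
$U{\left(-6,3 \right)} R{\left(7,-1 \right)} X = \frac{2 + 3}{-5 - 6} \cdot 15 \cdot 12 = \frac{1}{-11} \cdot 5 \cdot 15 \cdot 12 = \left(- \frac{1}{11}\right) 5 \cdot 15 \cdot 12 = \left(- \frac{5}{11}\right) 15 \cdot 12 = \left(- \frac{75}{11}\right) 12 = - \frac{900}{11}$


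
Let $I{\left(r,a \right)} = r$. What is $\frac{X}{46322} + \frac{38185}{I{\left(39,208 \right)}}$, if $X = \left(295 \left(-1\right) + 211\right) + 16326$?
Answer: $\frac{884719504}{903279} \approx 979.45$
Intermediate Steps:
$X = 16242$ ($X = \left(-295 + 211\right) + 16326 = -84 + 16326 = 16242$)
$\frac{X}{46322} + \frac{38185}{I{\left(39,208 \right)}} = \frac{16242}{46322} + \frac{38185}{39} = 16242 \cdot \frac{1}{46322} + 38185 \cdot \frac{1}{39} = \frac{8121}{23161} + \frac{38185}{39} = \frac{884719504}{903279}$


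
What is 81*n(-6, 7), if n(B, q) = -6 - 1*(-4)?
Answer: -162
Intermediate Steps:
n(B, q) = -2 (n(B, q) = -6 + 4 = -2)
81*n(-6, 7) = 81*(-2) = -162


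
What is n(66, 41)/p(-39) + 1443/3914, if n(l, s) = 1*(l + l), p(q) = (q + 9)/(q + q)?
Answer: 6723639/19570 ≈ 343.57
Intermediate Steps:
p(q) = (9 + q)/(2*q) (p(q) = (9 + q)/((2*q)) = (9 + q)*(1/(2*q)) = (9 + q)/(2*q))
n(l, s) = 2*l (n(l, s) = 1*(2*l) = 2*l)
n(66, 41)/p(-39) + 1443/3914 = (2*66)/(((½)*(9 - 39)/(-39))) + 1443/3914 = 132/(((½)*(-1/39)*(-30))) + 1443*(1/3914) = 132/(5/13) + 1443/3914 = 132*(13/5) + 1443/3914 = 1716/5 + 1443/3914 = 6723639/19570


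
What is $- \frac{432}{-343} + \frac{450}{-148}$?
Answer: $- \frac{45207}{25382} \approx -1.7811$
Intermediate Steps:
$- \frac{432}{-343} + \frac{450}{-148} = \left(-432\right) \left(- \frac{1}{343}\right) + 450 \left(- \frac{1}{148}\right) = \frac{432}{343} - \frac{225}{74} = - \frac{45207}{25382}$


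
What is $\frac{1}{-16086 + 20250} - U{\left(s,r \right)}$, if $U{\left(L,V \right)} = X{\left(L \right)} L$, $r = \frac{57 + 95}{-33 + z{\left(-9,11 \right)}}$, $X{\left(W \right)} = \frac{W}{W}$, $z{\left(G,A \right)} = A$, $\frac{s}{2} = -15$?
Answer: $\frac{124921}{4164} \approx 30.0$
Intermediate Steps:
$s = -30$ ($s = 2 \left(-15\right) = -30$)
$X{\left(W \right)} = 1$
$r = - \frac{76}{11}$ ($r = \frac{57 + 95}{-33 + 11} = \frac{152}{-22} = 152 \left(- \frac{1}{22}\right) = - \frac{76}{11} \approx -6.9091$)
$U{\left(L,V \right)} = L$ ($U{\left(L,V \right)} = 1 L = L$)
$\frac{1}{-16086 + 20250} - U{\left(s,r \right)} = \frac{1}{-16086 + 20250} - -30 = \frac{1}{4164} + 30 = \frac{124921}{4164}$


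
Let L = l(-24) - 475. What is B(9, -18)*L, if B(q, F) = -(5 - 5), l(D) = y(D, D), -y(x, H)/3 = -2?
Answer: 0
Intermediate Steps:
y(x, H) = 6 (y(x, H) = -3*(-2) = 6)
l(D) = 6
B(q, F) = 0 (B(q, F) = -1*0 = 0)
L = -469 (L = 6 - 475 = -469)
B(9, -18)*L = 0*(-469) = 0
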